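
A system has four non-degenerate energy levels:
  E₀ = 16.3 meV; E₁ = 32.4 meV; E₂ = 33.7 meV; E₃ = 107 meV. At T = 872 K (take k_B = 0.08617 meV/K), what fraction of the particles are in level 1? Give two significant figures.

0.28

k_BT = 0.08617 × 872 K = 75.14 meV.
Eᵢ/kT = 0.2169, 0.4312, 0.4485, 1.424.
Z = Σ e^(−Eᵢ/kT) = e^(−0.2169) + e^(−0.4312) + e^(−0.4485) + e^(−1.424) = 0.8050 + 0.6497 + 0.6386 + 0.2407 = 2.334.
P₁ = e^(−E₁/kT) / Z = 0.6497/2.334 = 0.28.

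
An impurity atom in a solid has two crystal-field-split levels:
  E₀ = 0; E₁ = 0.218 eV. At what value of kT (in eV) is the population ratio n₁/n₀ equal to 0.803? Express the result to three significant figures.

0.994 eV

n₁/n₀ = exp[−(E₁−E₀)/kT] = 0.803.
⇒ (E₁−E₀)/kT = ln(1/0.803) = ln(1.2453) = 0.21938.
kT = 0.218 eV / 0.21938 = 0.994 eV.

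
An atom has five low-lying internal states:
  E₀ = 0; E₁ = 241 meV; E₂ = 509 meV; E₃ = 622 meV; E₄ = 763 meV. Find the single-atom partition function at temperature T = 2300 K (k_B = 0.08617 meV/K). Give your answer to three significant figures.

k_BT = 0.08617 × 2300 K = 198.19 meV.
Eᵢ/kT = 0, 1.2160, 2.5682, 3.1384, 3.8498.
Z = Σ e^(−Eᵢ/kT) = e^(−0) + e^(−1.2160) + e^(−2.5682) + e^(−3.1384) + e^(−3.8498) = 1.0000 + 0.29641 + 0.076673 + 0.043352 + 0.021284 = 1.4377.

Z = 1.44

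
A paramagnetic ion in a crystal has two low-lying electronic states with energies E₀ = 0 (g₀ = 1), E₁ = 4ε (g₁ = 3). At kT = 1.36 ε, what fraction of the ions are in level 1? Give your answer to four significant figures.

Eᵢ/kT = 0, 2.94118.
Z = Σ gᵢe^(−Eᵢ/kT) = 1·e^(−0) + 3·e^(−2.94118) = 1.00000 + 0.158410 = 1.15841.
P₁ = g₁ e^(−E₁/kT) / Z = 0.158410/1.15841 = 0.1367.

0.1367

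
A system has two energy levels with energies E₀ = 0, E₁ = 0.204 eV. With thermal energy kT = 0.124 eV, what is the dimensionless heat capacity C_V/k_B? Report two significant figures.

0.37

Eᵢ/kT = 0, 1.645.
Z = Σ e^(−Eᵢ/kT) = e^(−0) + e^(−1.645) = 1.000 + 0.1930 = 1.193.
⟨E⟩ = 0.03300 eV, ⟨E²⟩ = 0.006733 eV².
C_V/k_B = (⟨E²⟩ − ⟨E⟩²)/(kT)² = (0.006733 − 0.001089)/0.01538 = 0.37.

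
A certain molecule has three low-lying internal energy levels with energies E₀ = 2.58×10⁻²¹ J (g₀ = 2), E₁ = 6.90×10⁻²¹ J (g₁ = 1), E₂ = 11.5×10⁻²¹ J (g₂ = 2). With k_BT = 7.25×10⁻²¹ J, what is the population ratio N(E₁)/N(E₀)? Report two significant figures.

0.28

n₁/n₀ = (g₁/g₀) exp[−(E₁−E₀)/kT] = (1/2) × exp(−(4.32 ×10⁻²¹ J)/(7.25 ×10⁻²¹ J)) = (1/2) × exp(-0.5959) = 0.28.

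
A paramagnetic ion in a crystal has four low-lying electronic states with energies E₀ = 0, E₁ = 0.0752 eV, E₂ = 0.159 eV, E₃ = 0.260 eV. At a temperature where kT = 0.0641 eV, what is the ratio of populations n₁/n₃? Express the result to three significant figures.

17.9

n₁/n₃ = exp[−(E₁−E₃)/kT] = exp(−(-0.1848 eV)/(0.0641 eV)) = exp(2.8830) = 17.9.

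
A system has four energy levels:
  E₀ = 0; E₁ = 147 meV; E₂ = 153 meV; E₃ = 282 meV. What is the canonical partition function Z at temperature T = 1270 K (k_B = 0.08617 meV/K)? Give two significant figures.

k_BT = 0.08617 × 1270 K = 109.4 meV.
Eᵢ/kT = 0, 1.344, 1.399, 2.578.
Z = Σ e^(−Eᵢ/kT) = e^(−0) + e^(−1.344) + e^(−1.399) + e^(−2.578) = 1.000 + 0.2608 + 0.2468 + 0.07593 = 1.584.

Z = 1.6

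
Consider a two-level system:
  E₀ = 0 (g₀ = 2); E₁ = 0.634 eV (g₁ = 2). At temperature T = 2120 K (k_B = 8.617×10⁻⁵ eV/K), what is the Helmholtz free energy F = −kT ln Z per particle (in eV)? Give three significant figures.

k_BT = 8.617×10⁻⁵ × 2120 K = 0.18268 eV.
Eᵢ/kT = 0, 3.4705.
Z = Σ gᵢe^(−Eᵢ/kT) = 2·e^(−0) + 2·e^(−3.4705) = 2.0000 + 0.062203 = 2.0622.
F = −kT ln Z = −0.18268 × ln(2.0622) = −0.18268 × 0.72377 = -0.132 eV.

-0.132 eV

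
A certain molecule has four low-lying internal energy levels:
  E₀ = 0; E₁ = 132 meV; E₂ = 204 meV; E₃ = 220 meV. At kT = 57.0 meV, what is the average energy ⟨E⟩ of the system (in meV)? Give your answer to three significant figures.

20.4 meV

Eᵢ/kT = 0, 2.3158, 3.5789, 3.8596.
Z = Σ e^(−Eᵢ/kT) = e^(−0) + e^(−2.3158) + e^(−3.5789) + e^(−3.8596) = 1.0000 + 0.098687 + 0.027906 + 0.021076 = 1.1477.
⟨E⟩ = Σ Eᵢ e^(−Eᵢ/kT) / Z = (0·1.0000 + 132·0.098687 + 204·0.027906 + 220·0.021076) / 1.1477 = 20.4 meV.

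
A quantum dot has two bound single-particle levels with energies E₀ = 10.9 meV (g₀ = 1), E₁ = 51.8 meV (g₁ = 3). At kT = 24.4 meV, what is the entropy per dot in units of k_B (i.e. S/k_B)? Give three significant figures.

1.05

Eᵢ/kT = 0.44672, 2.1230.
Z = Σ gᵢe^(−Eᵢ/kT) = 1·e^(−0.44672) + 3·e^(−2.1230) = 0.63972 + 0.35902 = 0.99874.
⟨E⟩ = Σ EᵢPᵢ = 25.602 meV.
S/k_B = ln Z + ⟨E⟩/kT = ln(0.99874) + 25.602/24.4 = -0.0012608 + 1.0493 = 1.05.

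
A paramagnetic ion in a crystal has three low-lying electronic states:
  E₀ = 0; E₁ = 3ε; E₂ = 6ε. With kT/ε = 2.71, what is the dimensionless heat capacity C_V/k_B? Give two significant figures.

0.48

Eᵢ/kT = 0, 1.107, 2.214.
Z = Σ e^(−Eᵢ/kT) = e^(−0) + e^(−1.107) + e^(−2.214) = 1.000 + 0.3305 + 0.1093 = 1.440.
⟨E⟩ = 1.144 ε, ⟨E²⟩ = 4.798 ε².
C_V/k_B = (⟨E²⟩ − ⟨E⟩²)/(kT)² = (4.798 − 1.309)/7.344 = 0.48.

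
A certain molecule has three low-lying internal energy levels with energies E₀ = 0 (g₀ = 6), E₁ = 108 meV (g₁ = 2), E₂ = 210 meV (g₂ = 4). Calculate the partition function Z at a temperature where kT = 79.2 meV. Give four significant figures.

Z = 6.794

Eᵢ/kT = 0, 1.36364, 2.65152.
Z = Σ gᵢe^(−Eᵢ/kT) = 6·e^(−0) + 2·e^(−1.36364) + 4·e^(−2.65152) = 6.00000 + 0.511456 + 0.282176 = 6.79363.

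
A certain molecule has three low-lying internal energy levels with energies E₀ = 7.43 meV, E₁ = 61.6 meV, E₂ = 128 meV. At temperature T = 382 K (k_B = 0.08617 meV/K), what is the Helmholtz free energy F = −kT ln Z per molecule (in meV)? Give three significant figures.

0.924 meV

k_BT = 0.08617 × 382 K = 32.917 meV.
Eᵢ/kT = 0.22572, 1.8714, 3.8886.
Z = Σ e^(−Eᵢ/kT) = e^(−0.22572) + e^(−1.8714) + e^(−3.8886) = 0.79794 + 0.15391 + 0.020474 = 0.97232.
F = −kT ln Z = −32.917 × ln(0.97232) = −32.917 × -0.028070 = 0.924 meV.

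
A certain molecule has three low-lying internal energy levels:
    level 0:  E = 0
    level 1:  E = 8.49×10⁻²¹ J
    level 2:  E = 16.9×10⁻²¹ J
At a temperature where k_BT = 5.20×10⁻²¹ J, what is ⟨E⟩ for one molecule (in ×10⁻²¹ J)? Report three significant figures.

1.88 ×10⁻²¹ J

Eᵢ/kT = 0, 1.6327, 3.2500.
Z = Σ e^(−Eᵢ/kT) = e^(−0) + e^(−1.6327) + e^(−3.2500) = 1.0000 + 0.19540 + 0.038774 = 1.2342.
⟨E⟩ = Σ Eᵢ e^(−Eᵢ/kT) / Z = (0·1.0000 + 8.49·0.19540 + 16.9·0.038774) / 1.2342 = 1.88 ×10⁻²¹ J.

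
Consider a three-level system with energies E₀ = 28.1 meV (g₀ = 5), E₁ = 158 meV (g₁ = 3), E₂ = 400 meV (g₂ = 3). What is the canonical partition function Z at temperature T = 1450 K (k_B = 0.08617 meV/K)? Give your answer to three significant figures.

Z = 4.96

k_BT = 0.08617 × 1450 K = 124.95 meV.
Eᵢ/kT = 0.22489, 1.2645, 3.2013.
Z = Σ gᵢe^(−Eᵢ/kT) = 5·e^(−0.22489) + 3·e^(−1.2645) + 3·e^(−3.2013) = 3.9930 + 0.84714 + 0.12213 = 4.9623.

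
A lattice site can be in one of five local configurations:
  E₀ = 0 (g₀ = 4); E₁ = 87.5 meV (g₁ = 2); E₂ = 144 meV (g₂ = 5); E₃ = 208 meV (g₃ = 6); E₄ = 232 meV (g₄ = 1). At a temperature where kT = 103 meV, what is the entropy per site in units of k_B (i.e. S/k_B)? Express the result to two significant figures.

Eᵢ/kT = 0, 0.8495, 1.398, 2.019, 2.252.
Z = Σ gᵢe^(−Eᵢ/kT) = 4·e^(−0) + 2·e^(−0.8495) + 5·e^(−1.398) + 6·e^(−2.019) + 1·e^(−2.252) = 4.000 + 0.8553 + 1.235 + 0.7967 + 0.1052 = 6.992.
⟨E⟩ = Σ EᵢPᵢ = 63.33 meV.
S/k_B = ln Z + ⟨E⟩/kT = ln(6.992) + 63.33/103 = 1.945 + 0.6149 = 2.6.

2.6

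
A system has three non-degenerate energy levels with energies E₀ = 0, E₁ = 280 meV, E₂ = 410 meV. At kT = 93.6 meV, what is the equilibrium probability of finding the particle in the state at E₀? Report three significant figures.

Eᵢ/kT = 0, 2.9915, 4.3803.
Z = Σ e^(−Eᵢ/kT) = e^(−0) + e^(−2.9915) + e^(−4.3803) = 1.0000 + 0.050212 + 0.012522 = 1.0627.
P₀ = e^(−E₀/kT) / Z = 1.0000/1.0627 = 0.941.

0.941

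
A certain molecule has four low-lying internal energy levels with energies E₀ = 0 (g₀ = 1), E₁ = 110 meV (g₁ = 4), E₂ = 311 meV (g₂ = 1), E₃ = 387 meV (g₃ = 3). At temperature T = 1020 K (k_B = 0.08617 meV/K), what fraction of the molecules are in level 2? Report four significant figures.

0.01315

k_BT = 0.08617 × 1020 K = 87.8934 meV.
Eᵢ/kT = 0, 1.25152, 3.53838, 4.40306.
Z = Σ gᵢe^(−Eᵢ/kT) = 1·e^(−0) + 4·e^(−1.25152) + 1·e^(−3.53838) + 3·e^(−4.40306) = 1.00000 + 1.14428 + 0.0290604 + 0.0367195 = 2.21006.
P₂ = g₂ e^(−E₂/kT) / Z = 0.0290604/2.21006 = 0.01315.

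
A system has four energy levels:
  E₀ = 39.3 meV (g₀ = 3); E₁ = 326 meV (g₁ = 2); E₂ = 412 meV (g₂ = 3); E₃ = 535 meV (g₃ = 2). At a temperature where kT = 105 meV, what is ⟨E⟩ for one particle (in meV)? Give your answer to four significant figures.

63.52 meV

Eᵢ/kT = 0.374286, 3.10476, 3.92381, 5.09524.
Z = Σ gᵢe^(−Eᵢ/kT) = 3·e^(−0.374286) + 2·e^(−3.10476) + 3·e^(−3.92381) + 2·e^(−5.09524) = 2.06334 + 0.0896706 + 0.0592969 + 0.0122517 = 2.22456.
⟨E⟩ = Σ Eᵢ gᵢe^(−Eᵢ/kT) / Z = (39.3·2.06334 + 326·0.0896706 + 412·0.0592969 + 535·0.0122517) / 2.22456 = 63.52 meV.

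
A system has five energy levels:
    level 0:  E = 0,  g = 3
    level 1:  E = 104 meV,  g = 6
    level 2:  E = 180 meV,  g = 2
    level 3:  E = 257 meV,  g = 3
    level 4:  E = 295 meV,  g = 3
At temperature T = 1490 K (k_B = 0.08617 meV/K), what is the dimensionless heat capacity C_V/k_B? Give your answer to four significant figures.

0.4618

k_BT = 0.08617 × 1490 K = 128.393 meV.
Eᵢ/kT = 0, 0.810013, 1.40195, 2.00167, 2.29763.
Z = Σ gᵢe^(−Eᵢ/kT) = 3·e^(−0) + 6·e^(−0.810013) + 2·e^(−1.40195) + 3·e^(−2.00167) + 3·e^(−2.29763) = 3.00000 + 2.66911 + 0.492233 + 0.405328 + 0.301490 = 6.86816.
⟨E⟩ = 81.4335 meV, ⟨E²⟩ = 14243.4 meV².
C_V/k_B = (⟨E²⟩ − ⟨E⟩²)/(kT)² = (14243.4 − 6631.41)/16484.8 = 0.4618.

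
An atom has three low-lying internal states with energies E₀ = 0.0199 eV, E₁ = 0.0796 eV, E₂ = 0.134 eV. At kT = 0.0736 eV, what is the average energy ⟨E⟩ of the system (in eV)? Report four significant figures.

0.05053 eV

Eᵢ/kT = 0.270380, 1.08152, 1.82065.
Z = Σ e^(−Eᵢ/kT) = e^(−0.270380) + e^(−1.08152) + e^(−1.82065) = 0.763089 + 0.339080 + 0.161920 = 1.26409.
⟨E⟩ = Σ Eᵢ e^(−Eᵢ/kT) / Z = (0.0199·0.763089 + 0.0796·0.339080 + 0.134·0.161920) / 1.26409 = 0.05053 eV.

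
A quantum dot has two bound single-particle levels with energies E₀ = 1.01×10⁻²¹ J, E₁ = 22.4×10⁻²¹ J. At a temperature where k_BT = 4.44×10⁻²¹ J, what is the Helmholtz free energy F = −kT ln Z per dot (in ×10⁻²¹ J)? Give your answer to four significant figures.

0.9742 ×10⁻²¹ J

Eᵢ/kT = 0.227477, 5.04505.
Z = Σ e^(−Eᵢ/kT) = e^(−0.227477) + e^(−5.04505) = 0.796541 + 0.00644114 = 0.802982.
F = −kT ln Z = −4.44 × ln(0.802982) = −4.44 × -0.219423 = 0.9742 ×10⁻²¹ J.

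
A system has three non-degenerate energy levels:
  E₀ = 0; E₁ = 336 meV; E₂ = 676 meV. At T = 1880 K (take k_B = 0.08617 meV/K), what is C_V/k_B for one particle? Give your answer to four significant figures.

0.6278

k_BT = 0.08617 × 1880 K = 162.000 meV.
Eᵢ/kT = 0, 2.07407, 4.17284.
Z = Σ e^(−Eᵢ/kT) = e^(−0) + e^(−2.07407) + e^(−4.17284) = 1.00000 + 0.125673 + 0.0154084 = 1.14108.
⟨E⟩ = 46.1337 meV, ⟨E²⟩ = 18604.5 meV².
C_V/k_B = (⟨E²⟩ − ⟨E⟩²)/(kT)² = (18604.5 − 2128.32)/26244.0 = 0.6278.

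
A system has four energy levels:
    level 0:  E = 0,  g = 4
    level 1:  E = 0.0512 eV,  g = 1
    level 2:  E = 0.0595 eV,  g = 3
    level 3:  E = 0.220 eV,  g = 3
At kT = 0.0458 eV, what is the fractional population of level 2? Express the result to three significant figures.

0.158

Eᵢ/kT = 0, 1.1179, 1.2991, 4.8035.
Z = Σ gᵢe^(−Eᵢ/kT) = 4·e^(−0) + 1·e^(−1.1179) + 3·e^(−1.2991) + 3·e^(−4.8035) = 4.0000 + 0.32697 + 0.81833 + 0.024603 = 5.1699.
P₂ = g₂ e^(−E₂/kT) / Z = 0.81833/5.1699 = 0.158.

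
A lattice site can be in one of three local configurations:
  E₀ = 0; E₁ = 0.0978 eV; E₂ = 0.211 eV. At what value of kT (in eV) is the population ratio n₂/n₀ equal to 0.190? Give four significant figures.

0.1271 eV

n₂/n₀ = exp[−(E₂−E₀)/kT] = 0.190.
⇒ (E₂−E₀)/kT = ln(1/0.190) = ln(5.26316) = 1.66073.
kT = 0.211 eV / 1.66073 = 0.1271 eV.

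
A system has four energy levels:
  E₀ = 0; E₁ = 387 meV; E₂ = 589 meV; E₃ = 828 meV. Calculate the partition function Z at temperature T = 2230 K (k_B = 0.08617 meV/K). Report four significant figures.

Z = 1.194

k_BT = 0.08617 × 2230 K = 192.159 meV.
Eᵢ/kT = 0, 2.01396, 3.06517, 4.30893.
Z = Σ e^(−Eᵢ/kT) = e^(−0) + e^(−2.01396) + e^(−3.06517) + e^(−4.30893) = 1.00000 + 0.133459 + 0.0466459 + 0.0134479 = 1.19355.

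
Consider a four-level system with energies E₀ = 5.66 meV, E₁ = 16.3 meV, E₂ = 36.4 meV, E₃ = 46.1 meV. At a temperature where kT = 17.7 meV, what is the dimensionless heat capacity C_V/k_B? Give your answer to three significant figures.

Eᵢ/kT = 0.31977, 0.92090, 2.0565, 2.6045.
Z = Σ e^(−Eᵢ/kT) = e^(−0.31977) + e^(−0.92090) + e^(−2.0565) + e^(−2.6045) = 0.72632 + 0.39816 + 0.12790 + 0.073940 = 1.3263.
⟨E⟩ = 14.073 meV, ⟨E²⟩ = 343.55 meV².
C_V/k_B = (⟨E²⟩ − ⟨E⟩²)/(kT)² = (343.55 − 198.05)/313.29 = 0.464.

0.464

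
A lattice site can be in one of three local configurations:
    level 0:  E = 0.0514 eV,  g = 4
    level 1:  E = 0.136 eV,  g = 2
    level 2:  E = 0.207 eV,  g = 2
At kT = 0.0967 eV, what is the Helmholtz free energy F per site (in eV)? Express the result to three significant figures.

Eᵢ/kT = 0.53154, 1.4064, 2.1406.
Z = Σ gᵢe^(−Eᵢ/kT) = 4·e^(−0.53154) + 2·e^(−1.4064) + 2·e^(−2.1406) = 2.3508 + 0.49005 + 0.23517 = 3.0760.
F = −kT ln Z = −0.0967 × ln(3.0760) = −0.0967 × 1.1236 = -0.109 eV.

-0.109 eV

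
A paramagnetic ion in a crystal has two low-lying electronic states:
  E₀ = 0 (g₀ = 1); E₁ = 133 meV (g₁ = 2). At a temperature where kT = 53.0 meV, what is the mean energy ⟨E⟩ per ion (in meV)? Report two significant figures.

19 meV

Eᵢ/kT = 0, 2.509.
Z = Σ gᵢe^(−Eᵢ/kT) = 1·e^(−0) + 2·e^(−2.509) = 1.000 + 0.1627 = 1.163.
⟨E⟩ = Σ Eᵢ gᵢe^(−Eᵢ/kT) / Z = (0·1.000 + 133·0.1627) / 1.163 = 19 meV.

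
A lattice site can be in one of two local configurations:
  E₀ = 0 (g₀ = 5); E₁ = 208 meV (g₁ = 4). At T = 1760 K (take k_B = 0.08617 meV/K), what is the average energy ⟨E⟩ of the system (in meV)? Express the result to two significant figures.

k_BT = 0.08617 × 1760 K = 151.7 meV.
Eᵢ/kT = 0, 1.371.
Z = Σ gᵢe^(−Eᵢ/kT) = 5·e^(−0) + 4·e^(−1.371) = 5.000 + 1.015 = 6.015.
⟨E⟩ = Σ Eᵢ gᵢe^(−Eᵢ/kT) / Z = (0·5.000 + 208·1.015) / 6.015 = 35 meV.

35 meV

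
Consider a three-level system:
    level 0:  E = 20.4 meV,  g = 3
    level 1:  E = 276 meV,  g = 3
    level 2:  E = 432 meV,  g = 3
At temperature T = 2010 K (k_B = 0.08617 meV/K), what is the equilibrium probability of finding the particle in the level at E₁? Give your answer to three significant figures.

0.173

k_BT = 0.08617 × 2010 K = 173.20 meV.
Eᵢ/kT = 0.11778, 1.5935, 2.4942.
Z = Σ gᵢe^(−Eᵢ/kT) = 3·e^(−0.11778) + 3·e^(−1.5935) + 3·e^(−2.4942) = 2.6667 + 0.60964 + 0.24769 = 3.5240.
P₁ = g₁ e^(−E₁/kT) / Z = 0.60964/3.5240 = 0.173.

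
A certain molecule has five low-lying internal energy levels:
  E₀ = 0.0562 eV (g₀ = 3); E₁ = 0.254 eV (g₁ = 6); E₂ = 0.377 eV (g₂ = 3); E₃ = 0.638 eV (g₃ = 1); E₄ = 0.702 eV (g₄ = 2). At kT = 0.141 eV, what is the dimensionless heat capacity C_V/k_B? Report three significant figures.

0.710

Eᵢ/kT = 0.39858, 1.8014, 2.6738, 4.5248, 4.9787.
Z = Σ gᵢe^(−Eᵢ/kT) = 3·e^(−0.39858) + 6·e^(−1.8014) + 3·e^(−2.6738) + 1·e^(−4.5248) + 2·e^(−4.9787) = 2.0138 + 0.99041 + 0.20697 + 0.010837 + 0.013766 = 3.2358.
⟨E⟩ = 0.14196 eV, ⟨E²⟩ = 0.034263 eV².
C_V/k_B = (⟨E²⟩ − ⟨E⟩²)/(kT)² = (0.034263 − 0.020153)/0.019881 = 0.710.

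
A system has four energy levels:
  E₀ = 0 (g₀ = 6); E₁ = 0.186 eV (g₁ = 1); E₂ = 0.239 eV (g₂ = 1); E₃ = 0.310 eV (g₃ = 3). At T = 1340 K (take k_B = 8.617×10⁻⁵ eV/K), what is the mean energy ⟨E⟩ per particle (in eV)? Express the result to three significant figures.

k_BT = 8.617×10⁻⁵ × 1340 K = 0.11547 eV.
Eᵢ/kT = 0, 1.6108, 2.0698, 2.6847.
Z = Σ gᵢe^(−Eᵢ/kT) = 6·e^(−0) + 1·e^(−1.6108) + 1·e^(−2.0698) + 3·e^(−2.6847) = 6.0000 + 0.19973 + 0.12621 + 0.20472 = 6.5307.
⟨E⟩ = Σ Eᵢ gᵢe^(−Eᵢ/kT) / Z = (0·6.0000 + 0.186·0.19973 + 0.239·0.12621 + 0.310·0.20472) / 6.5307 = 0.0200 eV.

0.0200 eV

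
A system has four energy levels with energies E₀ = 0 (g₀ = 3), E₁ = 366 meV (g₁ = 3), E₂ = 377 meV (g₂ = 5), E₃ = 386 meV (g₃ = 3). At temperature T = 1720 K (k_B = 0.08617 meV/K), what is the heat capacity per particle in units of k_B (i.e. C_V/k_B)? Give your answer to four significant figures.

k_BT = 0.08617 × 1720 K = 148.212 meV.
Eᵢ/kT = 0, 2.46944, 2.54365, 2.60438.
Z = Σ gᵢe^(−Eᵢ/kT) = 3·e^(−0) + 3·e^(−2.46944) + 5·e^(−2.54365) + 3·e^(−2.60438) = 3.00000 + 0.253897 + 0.392895 + 0.221847 = 3.86864.
⟨E⟩ = 84.4433 meV, ⟨E²⟩ = 31770.1 meV².
C_V/k_B = (⟨E²⟩ − ⟨E⟩²)/(kT)² = (31770.1 − 7130.67)/21966.8 = 1.122.

1.122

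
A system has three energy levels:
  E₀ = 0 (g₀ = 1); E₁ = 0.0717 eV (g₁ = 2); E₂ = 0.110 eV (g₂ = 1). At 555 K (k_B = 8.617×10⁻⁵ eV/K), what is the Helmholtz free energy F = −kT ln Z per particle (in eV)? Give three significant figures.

k_BT = 8.617×10⁻⁵ × 555 K = 0.047824 eV.
Eᵢ/kT = 0, 1.4992, 2.3001.
Z = Σ gᵢe^(−Eᵢ/kT) = 1·e^(−0) + 2·e^(−1.4992) + 1·e^(−2.3001) = 1.0000 + 0.44662 + 0.10025 = 1.5469.
F = −kT ln Z = −0.047824 × ln(1.5469) = −0.047824 × 0.43625 = -0.0209 eV.

-0.0209 eV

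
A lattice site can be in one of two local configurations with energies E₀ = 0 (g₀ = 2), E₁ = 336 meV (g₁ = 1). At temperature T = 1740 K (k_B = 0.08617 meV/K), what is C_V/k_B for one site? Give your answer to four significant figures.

0.2408

k_BT = 0.08617 × 1740 K = 149.936 meV.
Eᵢ/kT = 0, 2.24096.
Z = Σ gᵢe^(−Eᵢ/kT) = 2·e^(−0) + 1·e^(−2.24096) = 2.00000 + 0.106356 = 2.10636.
⟨E⟩ = 16.9656 meV, ⟨E²⟩ = 5700.43 meV².
C_V/k_B = (⟨E²⟩ − ⟨E⟩²)/(kT)² = (5700.43 − 287.832)/22480.8 = 0.2408.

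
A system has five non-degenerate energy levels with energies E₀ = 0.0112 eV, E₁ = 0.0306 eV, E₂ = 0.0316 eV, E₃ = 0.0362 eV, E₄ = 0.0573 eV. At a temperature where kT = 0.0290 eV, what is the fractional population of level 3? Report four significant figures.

0.1604

Eᵢ/kT = 0.386207, 1.05517, 1.08966, 1.24828, 1.97586.
Z = Σ e^(−Eᵢ/kT) = e^(−0.386207) + e^(−1.05517) + e^(−1.08966) + e^(−1.24828) + e^(−1.97586) = 0.679630 + 0.348133 + 0.336331 + 0.286998 + 0.138642 = 1.78973.
P₃ = e^(−E₃/kT) / Z = 0.286998/1.78973 = 0.1604.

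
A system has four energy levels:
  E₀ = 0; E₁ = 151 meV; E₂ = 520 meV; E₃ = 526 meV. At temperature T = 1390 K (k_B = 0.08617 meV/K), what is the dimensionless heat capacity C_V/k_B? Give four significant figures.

k_BT = 0.08617 × 1390 K = 119.776 meV.
Eᵢ/kT = 0, 1.26069, 4.34144, 4.39153.
Z = Σ e^(−Eᵢ/kT) = e^(−0) + e^(−1.26069) + e^(−4.34144) + e^(−4.39153) = 1.00000 + 0.283458 + 0.0130178 + 0.0123818 = 1.30886.
⟨E⟩ = 42.8497 meV, ⟨E²⟩ = 10244.7 meV².
C_V/k_B = (⟨E²⟩ − ⟨E⟩²)/(kT)² = (10244.7 − 1836.10)/14346.3 = 0.5861.

0.5861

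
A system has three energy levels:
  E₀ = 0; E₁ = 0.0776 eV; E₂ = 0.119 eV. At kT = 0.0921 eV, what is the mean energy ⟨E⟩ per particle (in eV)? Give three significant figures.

0.0388 eV

Eᵢ/kT = 0, 0.84256, 1.2921.
Z = Σ e^(−Eᵢ/kT) = e^(−0) + e^(−0.84256) + e^(−1.2921) = 1.0000 + 0.43061 + 0.27469 = 1.7053.
⟨E⟩ = Σ Eᵢ e^(−Eᵢ/kT) / Z = (0·1.0000 + 0.0776·0.43061 + 0.119·0.27469) / 1.7053 = 0.0388 eV.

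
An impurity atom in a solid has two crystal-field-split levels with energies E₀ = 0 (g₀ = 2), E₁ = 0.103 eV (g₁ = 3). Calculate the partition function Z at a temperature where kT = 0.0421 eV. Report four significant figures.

Z = 2.260

Eᵢ/kT = 0, 2.44656.
Z = Σ gᵢe^(−Eᵢ/kT) = 2·e^(−0) + 3·e^(−2.44656) = 2.00000 + 0.259773 = 2.25977.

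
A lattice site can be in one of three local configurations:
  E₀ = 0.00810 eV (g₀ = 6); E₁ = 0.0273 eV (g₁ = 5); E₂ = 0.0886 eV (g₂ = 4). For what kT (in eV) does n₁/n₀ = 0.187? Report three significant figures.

0.0128 eV

n₁/n₀ = (g₁/g₀) exp[−(E₁−E₀)/kT] = 0.187.
⇒ (E₁−E₀)/kT = ln((5/6)/0.187) = ln(4.4563) = 1.4943.
kT = 0.01920 eV / 1.4943 = 0.0128 eV.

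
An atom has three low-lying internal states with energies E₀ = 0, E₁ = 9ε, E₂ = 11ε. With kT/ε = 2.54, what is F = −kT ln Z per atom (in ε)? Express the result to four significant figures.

-0.1047 ε

Eᵢ/kT = 0, 3.54331, 4.33071.
Z = Σ e^(−Eᵢ/kT) = e^(−0) + e^(−3.54331) + e^(−4.33071) = 1.00000 + 0.0289175 + 0.0131582 = 1.04208.
F = −kT ln Z = −2.54 × ln(1.04208) = −2.54 × 0.0412187 = -0.1047 ε.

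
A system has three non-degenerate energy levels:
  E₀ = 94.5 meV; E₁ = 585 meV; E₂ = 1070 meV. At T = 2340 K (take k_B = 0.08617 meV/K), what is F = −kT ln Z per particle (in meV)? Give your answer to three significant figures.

k_BT = 0.08617 × 2340 K = 201.64 meV.
Eᵢ/kT = 0.46866, 2.9012, 5.3065.
Z = Σ e^(−Eᵢ/kT) = e^(−0.46866) + e^(−2.9012) + e^(−5.3065) = 0.62584 + 0.054957 + 0.0049593 = 0.68576.
F = −kT ln Z = −201.64 × ln(0.68576) = −201.64 × -0.37723 = 76.1 meV.

76.1 meV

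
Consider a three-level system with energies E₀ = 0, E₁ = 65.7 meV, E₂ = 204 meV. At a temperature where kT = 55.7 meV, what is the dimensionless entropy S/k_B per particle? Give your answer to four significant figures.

Eᵢ/kT = 0, 1.17953, 3.66248.
Z = Σ e^(−Eᵢ/kT) = e^(−0) + e^(−1.17953) + e^(−3.66248) = 1.00000 + 0.307423 + 0.0256688 = 1.33309.
⟨E⟩ = Σ EᵢPᵢ = 19.0791 meV.
S/k_B = ln Z + ⟨E⟩/kT = ln(1.33309) + 19.0791/55.7 = 0.287500 + 0.342533 = 0.6300.

0.6300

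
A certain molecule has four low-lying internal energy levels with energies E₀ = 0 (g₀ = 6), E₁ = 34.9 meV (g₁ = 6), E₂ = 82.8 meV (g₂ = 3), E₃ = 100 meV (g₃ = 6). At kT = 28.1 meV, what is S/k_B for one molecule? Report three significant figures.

Eᵢ/kT = 0, 1.2420, 2.9466, 3.5587.
Z = Σ gᵢe^(−Eᵢ/kT) = 6·e^(−0) + 6·e^(−1.2420) + 3·e^(−2.9466) + 6·e^(−3.5587) = 6.0000 + 1.7328 + 0.15755 + 0.17085 = 8.0612.
⟨E⟩ = Σ EᵢPᵢ = 11.240 meV.
S/k_B = ln Z + ⟨E⟩/kT = ln(8.0612) + 11.240/28.1 = 2.0871 + 0.40000 = 2.49.

2.49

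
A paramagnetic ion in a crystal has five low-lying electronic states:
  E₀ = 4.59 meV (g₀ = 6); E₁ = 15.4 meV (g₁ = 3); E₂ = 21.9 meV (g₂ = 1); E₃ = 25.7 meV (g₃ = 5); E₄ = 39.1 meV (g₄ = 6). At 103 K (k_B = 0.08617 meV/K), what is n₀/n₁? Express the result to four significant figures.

k_BT = 0.08617 × 103 K = 8.87551 meV.
n₀/n₁ = (g₀/g₁) exp[−(E₀−E₁)/kT] = (6/3) × exp(−(-10.81 meV)/(8.87551 meV)) = (6/3) × exp(1.21796) = 6.761.

6.761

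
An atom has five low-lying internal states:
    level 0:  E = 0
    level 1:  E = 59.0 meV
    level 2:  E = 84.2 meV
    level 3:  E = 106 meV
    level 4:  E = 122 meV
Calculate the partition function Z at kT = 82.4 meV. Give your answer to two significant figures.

Eᵢ/kT = 0, 0.7160, 1.022, 1.286, 1.481.
Z = Σ e^(−Eᵢ/kT) = e^(−0) + e^(−0.7160) + e^(−1.022) + e^(−1.286) + e^(−1.481) = 1.000 + 0.4887 + 0.3599 + 0.2764 + 0.2274 = 2.352.

Z = 2.4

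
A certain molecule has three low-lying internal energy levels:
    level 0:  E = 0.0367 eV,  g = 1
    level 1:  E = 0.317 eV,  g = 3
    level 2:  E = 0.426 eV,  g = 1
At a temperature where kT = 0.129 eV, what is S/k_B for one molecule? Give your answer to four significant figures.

Eᵢ/kT = 0.284496, 2.45736, 3.30233.
Z = Σ gᵢe^(−Eᵢ/kT) = 1·e^(−0.284496) + 3·e^(−2.45736) + 1·e^(−3.30233) = 0.752393 + 0.256982 + 0.0367973 = 1.04617.
⟨E⟩ = Σ EᵢPᵢ = 0.119246 eV.
S/k_B = ln Z + ⟨E⟩/kT = ln(1.04617) + 0.119246/0.129 = 0.0451359 + 0.924388 = 0.9695.

0.9695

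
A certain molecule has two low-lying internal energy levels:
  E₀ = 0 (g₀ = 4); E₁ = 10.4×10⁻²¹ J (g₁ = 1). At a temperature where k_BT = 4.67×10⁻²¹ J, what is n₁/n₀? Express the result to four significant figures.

0.02696

n₁/n₀ = (g₁/g₀) exp[−(E₁−E₀)/kT] = (1/4) × exp(−(10.4 ×10⁻²¹ J)/(4.67 ×10⁻²¹ J)) = (1/4) × exp(-2.22698) = 0.02696.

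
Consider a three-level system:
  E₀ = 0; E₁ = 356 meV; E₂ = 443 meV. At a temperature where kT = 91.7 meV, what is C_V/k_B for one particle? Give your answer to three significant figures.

Eᵢ/kT = 0, 3.8822, 4.8310.
Z = Σ e^(−Eᵢ/kT) = e^(−0) + e^(−3.8822) + e^(−4.8310) = 1.0000 + 0.020605 + 0.0079785 = 1.0286.
⟨E⟩ = 10.568 meV, ⟨E²⟩ = 4061.0 meV².
C_V/k_B = (⟨E²⟩ − ⟨E⟩²)/(kT)² = (4061.0 − 111.68)/8408.9 = 0.470.

0.470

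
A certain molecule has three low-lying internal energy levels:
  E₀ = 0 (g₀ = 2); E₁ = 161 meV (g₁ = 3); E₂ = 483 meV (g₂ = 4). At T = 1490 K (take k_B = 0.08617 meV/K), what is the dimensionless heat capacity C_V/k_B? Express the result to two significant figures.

k_BT = 0.08617 × 1490 K = 128.4 meV.
Eᵢ/kT = 0, 1.254, 3.762.
Z = Σ gᵢe^(−Eᵢ/kT) = 2·e^(−0) + 3·e^(−1.254) + 4·e^(−3.762) = 2.000 + 0.8561 + 0.09295 = 2.949.
⟨E⟩ = 61.96 meV, ⟨E²⟩ = 14880 meV².
C_V/k_B = (⟨E²⟩ − ⟨E⟩²)/(kT)² = (14880 − 3839)/16490 = 0.67.

0.67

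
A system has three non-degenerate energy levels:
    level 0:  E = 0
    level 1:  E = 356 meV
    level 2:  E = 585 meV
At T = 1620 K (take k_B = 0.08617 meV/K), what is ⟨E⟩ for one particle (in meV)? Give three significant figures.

k_BT = 0.08617 × 1620 K = 139.60 meV.
Eᵢ/kT = 0, 2.5501, 4.1905.
Z = Σ e^(−Eᵢ/kT) = e^(−0) + e^(−2.5501) + e^(−4.1905) = 1.0000 + 0.078074 + 0.015139 = 1.0932.
⟨E⟩ = Σ Eᵢ e^(−Eᵢ/kT) / Z = (0·1.0000 + 356·0.078074 + 585·0.015139) / 1.0932 = 33.5 meV.

33.5 meV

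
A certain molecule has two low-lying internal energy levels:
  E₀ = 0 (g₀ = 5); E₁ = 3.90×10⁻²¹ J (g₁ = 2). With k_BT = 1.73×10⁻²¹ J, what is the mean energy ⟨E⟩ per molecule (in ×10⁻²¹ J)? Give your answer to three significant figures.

Eᵢ/kT = 0, 2.2543.
Z = Σ gᵢe^(−Eᵢ/kT) = 5·e^(−0) + 2·e^(−2.2543) = 5.0000 + 0.20989 = 5.2099.
⟨E⟩ = Σ Eᵢ gᵢe^(−Eᵢ/kT) / Z = (0·5.0000 + 3.90·0.20989) / 5.2099 = 0.157 ×10⁻²¹ J.

0.157 ×10⁻²¹ J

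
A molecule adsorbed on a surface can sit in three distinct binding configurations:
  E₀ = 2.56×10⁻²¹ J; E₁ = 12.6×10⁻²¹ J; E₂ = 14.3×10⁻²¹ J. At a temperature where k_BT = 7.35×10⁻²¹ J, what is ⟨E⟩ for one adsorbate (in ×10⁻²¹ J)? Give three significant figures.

Eᵢ/kT = 0.34830, 1.7143, 1.9456.
Z = Σ e^(−Eᵢ/kT) = e^(−0.34830) + e^(−1.7143) + e^(−1.9456) = 0.70589 + 0.18009 + 0.14290 = 1.0289.
⟨E⟩ = Σ Eᵢ e^(−Eᵢ/kT) / Z = (2.56·0.70589 + 12.6·0.18009 + 14.3·0.14290) / 1.0289 = 5.95 ×10⁻²¹ J.

5.95 ×10⁻²¹ J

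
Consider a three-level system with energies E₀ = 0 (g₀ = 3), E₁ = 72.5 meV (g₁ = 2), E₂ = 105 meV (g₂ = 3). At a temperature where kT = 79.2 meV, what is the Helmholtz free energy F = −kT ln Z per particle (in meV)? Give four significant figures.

Eᵢ/kT = 0, 0.915404, 1.32576.
Z = Σ gᵢe^(−Eᵢ/kT) = 3·e^(−0) + 2·e^(−0.915404) + 3·e^(−1.32576) = 3.00000 + 0.800710 + 0.796803 = 4.59751.
F = −kT ln Z = −79.2 × ln(4.59751) = −79.2 × 1.52551 = -120.8 meV.

-120.8 meV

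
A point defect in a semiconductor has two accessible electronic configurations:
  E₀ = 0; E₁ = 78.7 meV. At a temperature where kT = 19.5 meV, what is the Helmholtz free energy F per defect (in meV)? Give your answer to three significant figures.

Eᵢ/kT = 0, 4.0359.
Z = Σ e^(−Eᵢ/kT) = e^(−0) + e^(−4.0359) = 1.0000 + 0.017670 = 1.0177.
F = −kT ln Z = −19.5 × ln(1.0177) = −19.5 × 0.017545 = -0.342 meV.

-0.342 meV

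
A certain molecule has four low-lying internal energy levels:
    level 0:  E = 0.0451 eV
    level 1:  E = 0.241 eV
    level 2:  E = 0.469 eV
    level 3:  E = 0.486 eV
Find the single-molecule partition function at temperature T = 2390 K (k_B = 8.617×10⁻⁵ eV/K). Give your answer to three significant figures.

k_BT = 8.617×10⁻⁵ × 2390 K = 0.20595 eV.
Eᵢ/kT = 0.21899, 1.1702, 2.2773, 2.3598.
Z = Σ e^(−Eᵢ/kT) = e^(−0.21899) + e^(−1.1702) + e^(−2.2773) + e^(−2.3598) = 0.80333 + 0.31030 + 0.10256 + 0.094439 = 1.3106.

Z = 1.31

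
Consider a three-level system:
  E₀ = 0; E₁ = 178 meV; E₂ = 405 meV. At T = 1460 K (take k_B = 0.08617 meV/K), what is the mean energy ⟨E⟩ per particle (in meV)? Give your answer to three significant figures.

46.3 meV

k_BT = 0.08617 × 1460 K = 125.81 meV.
Eᵢ/kT = 0, 1.4148, 3.2191.
Z = Σ e^(−Eᵢ/kT) = e^(−0) + e^(−1.4148) + e^(−3.2191) = 1.0000 + 0.24297 + 0.039991 = 1.2830.
⟨E⟩ = Σ Eᵢ e^(−Eᵢ/kT) / Z = (0·1.0000 + 178·0.24297 + 405·0.039991) / 1.2830 = 46.3 meV.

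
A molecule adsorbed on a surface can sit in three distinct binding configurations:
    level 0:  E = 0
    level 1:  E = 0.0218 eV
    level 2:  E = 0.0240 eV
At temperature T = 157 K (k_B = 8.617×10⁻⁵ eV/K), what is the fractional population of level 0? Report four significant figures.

0.7303

k_BT = 8.617×10⁻⁵ × 157 K = 0.0135287 eV.
Eᵢ/kT = 0, 1.61139, 1.77401.
Z = Σ e^(−Eᵢ/kT) = e^(−0) + e^(−1.61139) + e^(−1.77401) = 1.00000 + 0.199610 + 0.169651 = 1.36926.
P₀ = e^(−E₀/kT) / Z = 1.00000/1.36926 = 0.7303.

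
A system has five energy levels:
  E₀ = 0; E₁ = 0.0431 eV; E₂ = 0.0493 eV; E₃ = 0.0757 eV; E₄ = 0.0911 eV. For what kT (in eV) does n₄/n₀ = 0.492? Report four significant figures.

n₄/n₀ = exp[−(E₄−E₀)/kT] = 0.492.
⇒ (E₄−E₀)/kT = ln(1/0.492) = ln(2.03252) = 0.709276.
kT = 0.0911 eV / 0.709276 = 0.1284 eV.

0.1284 eV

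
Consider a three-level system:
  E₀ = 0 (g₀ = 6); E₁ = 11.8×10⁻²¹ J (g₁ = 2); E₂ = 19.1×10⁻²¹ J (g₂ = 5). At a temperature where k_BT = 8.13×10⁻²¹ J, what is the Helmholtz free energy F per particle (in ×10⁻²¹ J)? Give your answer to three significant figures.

Eᵢ/kT = 0, 1.4514, 2.3493.
Z = Σ gᵢe^(−Eᵢ/kT) = 6·e^(−0) + 2·e^(−1.4514) + 5·e^(−2.3493) = 6.0000 + 0.46848 + 0.47718 = 6.9457.
F = −kT ln Z = −8.13 × ln(6.9457) = −8.13 × 1.9381 = -15.8 ×10⁻²¹ J.

-15.8 ×10⁻²¹ J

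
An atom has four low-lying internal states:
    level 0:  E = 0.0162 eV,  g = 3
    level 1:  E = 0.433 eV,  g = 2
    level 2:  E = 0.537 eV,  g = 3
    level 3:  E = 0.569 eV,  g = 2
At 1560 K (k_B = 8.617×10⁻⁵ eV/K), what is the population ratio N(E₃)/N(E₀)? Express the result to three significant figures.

k_BT = 8.617×10⁻⁵ × 1560 K = 0.13443 eV.
n₃/n₀ = (g₃/g₀) exp[−(E₃−E₀)/kT] = (2/3) × exp(−(0.5528 eV)/(0.13443 eV)) = (2/3) × exp(-4.1122) = 0.0109.

0.0109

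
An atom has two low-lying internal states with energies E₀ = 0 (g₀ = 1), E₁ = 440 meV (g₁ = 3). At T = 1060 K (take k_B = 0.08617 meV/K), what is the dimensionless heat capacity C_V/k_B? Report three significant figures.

k_BT = 0.08617 × 1060 K = 91.340 meV.
Eᵢ/kT = 0, 4.8172.
Z = Σ gᵢe^(−Eᵢ/kT) = 1·e^(−0) + 3·e^(−4.8172) = 1.0000 + 0.024268 = 1.0243.
⟨E⟩ = 10.425 meV, ⟨E²⟩ = 4586.8 meV².
C_V/k_B = (⟨E²⟩ − ⟨E⟩²)/(kT)² = (4586.8 − 108.68)/8343.0 = 0.537.

0.537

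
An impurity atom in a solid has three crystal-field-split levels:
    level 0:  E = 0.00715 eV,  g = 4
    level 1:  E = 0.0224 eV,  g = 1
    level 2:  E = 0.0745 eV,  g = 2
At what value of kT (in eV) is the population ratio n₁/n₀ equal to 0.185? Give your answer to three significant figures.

0.0506 eV

n₁/n₀ = (g₁/g₀) exp[−(E₁−E₀)/kT] = 0.185.
⇒ (E₁−E₀)/kT = ln((1/4)/0.185) = ln(1.3514) = 0.30114.
kT = 0.01525 eV / 0.30114 = 0.0506 eV.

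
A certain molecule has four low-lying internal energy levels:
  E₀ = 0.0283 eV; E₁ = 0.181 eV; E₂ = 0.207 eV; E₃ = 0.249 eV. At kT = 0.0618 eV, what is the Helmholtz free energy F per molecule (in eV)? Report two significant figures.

0.019 eV

Eᵢ/kT = 0.4579, 2.929, 3.350, 4.029.
Z = Σ e^(−Eᵢ/kT) = e^(−0.4579) + e^(−2.929) + e^(−3.350) + e^(−4.029) = 0.6326 + 0.05345 + 0.03508 + 0.01779 = 0.7389.
F = −kT ln Z = −0.0618 × ln(0.7389) = −0.0618 × -0.3026 = 0.019 eV.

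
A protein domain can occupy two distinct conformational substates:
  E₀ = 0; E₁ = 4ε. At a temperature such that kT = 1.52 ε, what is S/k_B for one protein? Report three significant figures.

Eᵢ/kT = 0, 2.6316.
Z = Σ e^(−Eᵢ/kT) = e^(−0) + e^(−2.6316) = 1.0000 + 0.071963 = 1.0720.
⟨E⟩ = Σ EᵢPᵢ = 0.26852 ε.
S/k_B = ln Z + ⟨E⟩/kT = ln(1.0720) + 0.26852/1.52 = 0.069526 + 0.17666 = 0.246.

0.246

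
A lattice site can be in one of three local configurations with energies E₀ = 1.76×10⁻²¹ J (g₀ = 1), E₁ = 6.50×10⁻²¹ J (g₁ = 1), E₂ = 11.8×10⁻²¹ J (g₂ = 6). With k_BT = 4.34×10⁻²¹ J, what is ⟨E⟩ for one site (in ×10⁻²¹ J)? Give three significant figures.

5.67 ×10⁻²¹ J

Eᵢ/kT = 0.40553, 1.4977, 2.7189.
Z = Σ gᵢe^(−Eᵢ/kT) = 1·e^(−0.40553) + 1·e^(−1.4977) + 6·e^(−2.7189) = 0.66662 + 0.22364 + 0.39568 = 1.2859.
⟨E⟩ = Σ Eᵢ gᵢe^(−Eᵢ/kT) / Z = (1.76·0.66662 + 6.50·0.22364 + 11.8·0.39568) / 1.2859 = 5.67 ×10⁻²¹ J.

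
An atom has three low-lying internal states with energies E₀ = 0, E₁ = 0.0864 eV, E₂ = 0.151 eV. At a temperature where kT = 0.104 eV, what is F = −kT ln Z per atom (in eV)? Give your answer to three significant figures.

Eᵢ/kT = 0, 0.83077, 1.4519.
Z = Σ e^(−Eᵢ/kT) = e^(−0) + e^(−0.83077) + e^(−1.4519) = 1.0000 + 0.43571 + 0.23413 = 1.6698.
F = −kT ln Z = −0.104 × ln(1.6698) = −0.104 × 0.51270 = -0.0533 eV.

-0.0533 eV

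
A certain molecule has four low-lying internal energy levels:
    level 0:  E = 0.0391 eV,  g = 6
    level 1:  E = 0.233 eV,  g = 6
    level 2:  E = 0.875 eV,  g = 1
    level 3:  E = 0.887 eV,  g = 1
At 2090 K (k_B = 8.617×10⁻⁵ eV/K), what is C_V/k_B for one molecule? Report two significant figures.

0.26

k_BT = 8.617×10⁻⁵ × 2090 K = 0.1801 eV.
Eᵢ/kT = 0.2171, 1.294, 4.858, 4.925.
Z = Σ gᵢe^(−Eᵢ/kT) = 6·e^(−0.2171) + 6·e^(−1.294) + 1·e^(−4.858) + 1·e^(−4.925) = 4.829 + 1.645 + 0.007766 + 0.007263 = 6.489.
⟨E⟩ = 0.09020 eV, ⟨E²⟩ = 0.01670 eV².
C_V/k_B = (⟨E²⟩ − ⟨E⟩²)/(kT)² = (0.01670 − 0.008136)/0.03244 = 0.26.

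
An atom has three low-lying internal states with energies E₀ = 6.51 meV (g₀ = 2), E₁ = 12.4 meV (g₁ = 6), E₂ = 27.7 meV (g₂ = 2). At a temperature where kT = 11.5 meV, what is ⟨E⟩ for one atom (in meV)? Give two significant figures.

Eᵢ/kT = 0.5661, 1.078, 2.409.
Z = Σ gᵢe^(−Eᵢ/kT) = 2·e^(−0.5661) + 6·e^(−1.078) + 2·e^(−2.409) = 1.135 + 2.042 + 0.1798 = 3.357.
⟨E⟩ = Σ Eᵢ gᵢe^(−Eᵢ/kT) / Z = (6.51·1.135 + 12.4·2.042 + 27.7·0.1798) / 3.357 = 11 meV.

11 meV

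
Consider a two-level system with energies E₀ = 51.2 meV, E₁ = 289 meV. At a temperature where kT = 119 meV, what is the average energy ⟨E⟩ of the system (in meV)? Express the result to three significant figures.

79.6 meV

Eᵢ/kT = 0.43025, 2.4286.
Z = Σ e^(−Eᵢ/kT) = e^(−0.43025) + e^(−2.4286) = 0.65035 + 0.088160 = 0.73851.
⟨E⟩ = Σ Eᵢ e^(−Eᵢ/kT) / Z = (51.2·0.65035 + 289·0.088160) / 0.73851 = 79.6 meV.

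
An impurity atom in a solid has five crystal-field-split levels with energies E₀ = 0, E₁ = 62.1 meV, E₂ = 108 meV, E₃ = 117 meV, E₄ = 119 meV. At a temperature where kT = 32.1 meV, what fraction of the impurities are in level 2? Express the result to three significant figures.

Eᵢ/kT = 0, 1.9346, 3.3645, 3.6449, 3.7072.
Z = Σ e^(−Eᵢ/kT) = e^(−0) + e^(−1.9346) + e^(−3.3645) + e^(−3.6449) + e^(−3.7072) = 1.0000 + 0.14448 + 0.034579 + 0.026124 + 0.024546 = 1.2297.
P₂ = e^(−E₂/kT) / Z = 0.034579/1.2297 = 0.0281.

0.0281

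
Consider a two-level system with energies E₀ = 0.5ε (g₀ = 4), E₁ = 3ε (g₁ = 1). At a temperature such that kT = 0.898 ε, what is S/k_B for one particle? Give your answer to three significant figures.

Eᵢ/kT = 0.55679, 3.3408.
Z = Σ gᵢe^(−Eᵢ/kT) = 4·e^(−0.55679) + 1·e^(−3.3408) = 2.2922 + 0.035409 = 2.3276.
⟨E⟩ = Σ EᵢPᵢ = 0.53803 ε.
S/k_B = ln Z + ⟨E⟩/kT = ln(2.3276) + 0.53803/0.898 = 0.84484 + 0.59914 = 1.44.

1.44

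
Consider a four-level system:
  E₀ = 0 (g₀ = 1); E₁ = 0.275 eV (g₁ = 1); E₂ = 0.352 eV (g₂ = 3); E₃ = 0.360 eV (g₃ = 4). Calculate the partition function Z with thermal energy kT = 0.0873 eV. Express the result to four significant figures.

Eᵢ/kT = 0, 3.15006, 4.03207, 4.12371.
Z = Σ gᵢe^(−Eᵢ/kT) = 1·e^(−0) + 1·e^(−3.15006) + 3·e^(−4.03207) + 4·e^(−4.12371) = 1.00000 + 0.0428496 + 0.0532127 + 0.0647374 = 1.16080.

Z = 1.161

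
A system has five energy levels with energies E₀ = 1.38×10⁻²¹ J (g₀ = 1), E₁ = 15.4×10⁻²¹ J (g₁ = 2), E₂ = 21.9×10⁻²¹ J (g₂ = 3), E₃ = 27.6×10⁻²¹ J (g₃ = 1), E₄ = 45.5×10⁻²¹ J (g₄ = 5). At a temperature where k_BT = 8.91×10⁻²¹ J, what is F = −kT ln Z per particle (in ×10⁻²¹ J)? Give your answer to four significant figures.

Eᵢ/kT = 0.154882, 1.72840, 2.45791, 3.09764, 5.10662.
Z = Σ gᵢe^(−Eᵢ/kT) = 1·e^(−0.154882) + 2·e^(−1.72840) + 3·e^(−2.45791) + 1·e^(−3.09764) + 5·e^(−5.10662) = 0.856516 + 0.355137 + 0.256841 + 0.0451556 + 0.0302826 = 1.54393.
F = −kT ln Z = −8.91 × ln(1.54393) = −8.91 × 0.434331 = -3.870 ×10⁻²¹ J.

-3.870 ×10⁻²¹ J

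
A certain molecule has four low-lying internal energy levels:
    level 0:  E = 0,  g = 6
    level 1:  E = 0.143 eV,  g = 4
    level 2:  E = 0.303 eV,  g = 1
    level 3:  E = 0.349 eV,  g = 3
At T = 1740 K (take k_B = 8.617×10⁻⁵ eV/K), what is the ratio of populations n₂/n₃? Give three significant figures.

k_BT = 8.617×10⁻⁵ × 1740 K = 0.14994 eV.
n₂/n₃ = (g₂/g₃) exp[−(E₂−E₃)/kT] = (1/3) × exp(−(-0.046 eV)/(0.14994 eV)) = (1/3) × exp(0.30679) = 0.453.

0.453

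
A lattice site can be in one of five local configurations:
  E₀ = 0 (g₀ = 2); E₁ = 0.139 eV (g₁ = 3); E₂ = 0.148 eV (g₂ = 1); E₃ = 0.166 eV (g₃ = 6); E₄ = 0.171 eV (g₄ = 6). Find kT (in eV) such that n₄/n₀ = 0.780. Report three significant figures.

0.127 eV

n₄/n₀ = (g₄/g₀) exp[−(E₄−E₀)/kT] = 0.780.
⇒ (E₄−E₀)/kT = ln((6/2)/0.780) = ln(3.8462) = 1.3471.
kT = 0.171 eV / 1.3471 = 0.127 eV.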